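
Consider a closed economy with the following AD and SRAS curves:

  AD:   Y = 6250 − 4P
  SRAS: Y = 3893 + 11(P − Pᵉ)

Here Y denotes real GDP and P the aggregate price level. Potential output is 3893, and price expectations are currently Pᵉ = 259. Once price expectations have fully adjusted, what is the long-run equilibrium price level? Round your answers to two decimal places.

Long-run P = 589.25

Short run: with Pᵉ = 259, SRAS is Y = 1044 + 11P. Setting AD = SRAS gives 5206 = 15P, so P = 347.07 and Y = 6250 − 4P = 4861.73.
Output 4861.73 is above potential 3893, so over time expected prices rise and SRAS shifts left until Y returns to 3893.
Long run: Y = 3893 on the AD curve gives 3893 = 6250 − 4P, so P = 589.25.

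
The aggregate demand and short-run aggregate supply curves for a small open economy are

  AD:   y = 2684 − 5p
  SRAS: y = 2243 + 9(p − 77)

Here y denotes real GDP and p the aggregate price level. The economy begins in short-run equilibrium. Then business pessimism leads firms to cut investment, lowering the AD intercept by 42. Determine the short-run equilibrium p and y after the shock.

p = 78, y = 2252

This is a negative demand shock: AD shifts left.
New AD: y = 2642 − 5p.
SRAS can be written y = 1550 + 9p.
Set AD = SRAS: 2642 − 5p = 1550 + 9p, so 1092 = 14p and p = 78.
y = 2642 − 5·78 = 2252.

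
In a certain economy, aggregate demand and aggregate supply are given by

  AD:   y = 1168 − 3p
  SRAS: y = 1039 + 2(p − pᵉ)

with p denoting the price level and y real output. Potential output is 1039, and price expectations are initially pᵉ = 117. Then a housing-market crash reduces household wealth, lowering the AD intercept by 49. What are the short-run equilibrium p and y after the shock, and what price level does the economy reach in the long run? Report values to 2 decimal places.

AD shifts left: new AD is y = 1119 − 3p. With pᵉ = 117, SRAS is y = 805 + 2p.
Short run: 1119 − 3p = 805 + 2p gives 314 = 5p, so p = 62.80 and y = 1119 − 3p = 930.60.
y = 930.60 is below potential 1039; expectations adjust and SRAS shifts right until y = 1039.
Long run: on the new AD curve, 1039 = 1119 − 3p gives p = 26.67.

Short run: p = 62.80, y = 930.60. Long run: p = 26.67.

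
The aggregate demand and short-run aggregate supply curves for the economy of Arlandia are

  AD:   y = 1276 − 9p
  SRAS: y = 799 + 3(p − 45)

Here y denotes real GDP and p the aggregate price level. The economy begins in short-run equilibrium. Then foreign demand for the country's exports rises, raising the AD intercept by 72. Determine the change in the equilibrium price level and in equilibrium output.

This is a positive demand shock: AD shifts right.
New AD: y = 1348 − 9p.
SRAS can be written y = 664 + 3p.
Set AD = SRAS: 1348 − 9p = 664 + 3p, so 684 = 12p and p = 57.
y = 1348 − 9·57 = 835.
Initially p = 51, y = 817, so Δp = +6 and Δy = +18.

Δp = +6, Δy = +18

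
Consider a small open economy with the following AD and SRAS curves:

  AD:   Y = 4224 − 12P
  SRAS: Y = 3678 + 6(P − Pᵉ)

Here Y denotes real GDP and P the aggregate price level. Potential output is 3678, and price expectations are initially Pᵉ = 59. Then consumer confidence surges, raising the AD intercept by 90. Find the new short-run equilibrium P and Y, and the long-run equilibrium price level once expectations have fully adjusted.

AD shifts right: new AD is Y = 4314 − 12P. With Pᵉ = 59, SRAS is Y = 3324 + 6P.
Short run: 4314 − 12P = 3324 + 6P gives 990 = 18P, so P = 55 and Y = 4314 − 12·55 = 3654.
Y = 3654 is below potential 3678; expectations adjust and SRAS shifts right until Y = 3678.
Long run: on the new AD curve, 3678 = 4314 − 12P gives P = 53.

Short run: P = 55, Y = 3654. Long run: P = 53.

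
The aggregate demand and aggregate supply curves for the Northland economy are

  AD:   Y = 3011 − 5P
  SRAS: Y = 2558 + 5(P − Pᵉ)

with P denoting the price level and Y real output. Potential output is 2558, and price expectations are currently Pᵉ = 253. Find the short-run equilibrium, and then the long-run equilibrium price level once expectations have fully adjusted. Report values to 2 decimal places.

Short run: with Pᵉ = 253, SRAS is Y = 1293 + 5P. Setting AD = SRAS gives 1718 = 10P, so P = 171.80 and Y = 3011 − 5P = 2152.00.
Output 2152.00 is below potential 2558, so over time expected prices fall and SRAS shifts right until Y returns to 2558.
Long run: Y = 2558 on the AD curve gives 2558 = 3011 − 5P, so P = 90.60.

Short run: P = 171.80, Y = 2152.00. Long run: P = 90.60.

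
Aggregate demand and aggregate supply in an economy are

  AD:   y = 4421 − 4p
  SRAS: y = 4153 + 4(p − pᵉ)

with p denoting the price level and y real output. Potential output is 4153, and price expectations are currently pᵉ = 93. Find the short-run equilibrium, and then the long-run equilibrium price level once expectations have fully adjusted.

Short run: p = 80, y = 4101. Long run: p = 67.

Short run: with pᵉ = 93, SRAS is y = 3781 + 4p. Setting AD = SRAS gives 640 = 8p, so p = 80 and y = 4421 − 4·80 = 4101.
Output 4101 is below potential 4153, so over time expected prices fall and SRAS shifts right until y returns to 4153.
Long run: y = 4153 on the AD curve gives 4153 = 4421 − 4p, so p = 67.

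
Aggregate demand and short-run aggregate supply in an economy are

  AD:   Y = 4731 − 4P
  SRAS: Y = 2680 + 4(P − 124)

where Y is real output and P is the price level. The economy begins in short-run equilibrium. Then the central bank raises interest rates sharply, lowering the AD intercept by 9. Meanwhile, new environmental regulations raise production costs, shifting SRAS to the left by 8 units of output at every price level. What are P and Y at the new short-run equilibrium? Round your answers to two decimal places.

After both shocks: AD is Y = 4722 − 4P and SRAS is Y = 2176 + 4P.
Setting them equal: 2546 = 8P, so P = 318.25.
Substituting into AD, Y = 3449.00.

P = 318.25, Y = 3449.00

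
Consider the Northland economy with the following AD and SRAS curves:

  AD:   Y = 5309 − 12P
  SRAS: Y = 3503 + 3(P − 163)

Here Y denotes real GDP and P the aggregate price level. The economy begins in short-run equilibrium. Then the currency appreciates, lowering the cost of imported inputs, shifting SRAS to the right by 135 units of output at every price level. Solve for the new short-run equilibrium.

P = 144, Y = 3581

This is a positive supply shock: SRAS shifts right.
New SRAS: Y = 3149 + 3P.
Set AD = SRAS: 5309 − 12P = 3149 + 3P, so 2160 = 15P and P = 144.
Y = 5309 − 12·144 = 3581.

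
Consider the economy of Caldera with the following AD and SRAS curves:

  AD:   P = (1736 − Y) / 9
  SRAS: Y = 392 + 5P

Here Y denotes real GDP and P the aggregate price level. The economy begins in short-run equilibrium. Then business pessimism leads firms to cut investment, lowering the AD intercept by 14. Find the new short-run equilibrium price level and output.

This is a negative demand shock: AD shifts left.
New AD: Y = 1722 − 9P.
Set AD = SRAS: 1722 − 9P = 392 + 5P, so 1330 = 14P and P = 95.
Y = 1722 − 9·95 = 867.

P = 95, Y = 867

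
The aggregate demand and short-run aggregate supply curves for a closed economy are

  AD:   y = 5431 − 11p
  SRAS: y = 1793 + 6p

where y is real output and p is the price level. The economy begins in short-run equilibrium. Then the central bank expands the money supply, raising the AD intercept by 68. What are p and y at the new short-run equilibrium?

p = 218, y = 3101

This is a positive demand shock: AD shifts right.
New AD: y = 5499 − 11p.
Set AD = SRAS: 5499 − 11p = 1793 + 6p, so 3706 = 17p and p = 218.
y = 5499 − 11·218 = 3101.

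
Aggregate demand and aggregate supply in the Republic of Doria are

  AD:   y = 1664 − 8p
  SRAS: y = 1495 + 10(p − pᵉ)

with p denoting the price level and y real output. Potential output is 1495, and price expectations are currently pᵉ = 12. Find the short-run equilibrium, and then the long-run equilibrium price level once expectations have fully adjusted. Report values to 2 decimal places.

Short run: with pᵉ = 12, SRAS is y = 1375 + 10p. Setting AD = SRAS gives 289 = 18p, so p = 16.06 and y = 1664 − 8p = 1535.56.
Output 1535.56 is above potential 1495, so over time expected prices rise and SRAS shifts left until y returns to 1495.
Long run: y = 1495 on the AD curve gives 1495 = 1664 − 8p, so p = 21.13.

Short run: p = 16.06, y = 1535.56. Long run: p = 21.13.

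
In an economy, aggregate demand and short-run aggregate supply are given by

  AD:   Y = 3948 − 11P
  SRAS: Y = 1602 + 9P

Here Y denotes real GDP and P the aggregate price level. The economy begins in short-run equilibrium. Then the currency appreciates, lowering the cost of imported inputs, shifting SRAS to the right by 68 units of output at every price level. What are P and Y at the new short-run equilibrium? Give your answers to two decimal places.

This is a positive supply shock: SRAS shifts right.
New SRAS: Y = 1670 + 9P.
Set AD = SRAS: 3948 − 11P = 1670 + 9P, so 2278 = 20P and P = 113.90.
Substituting into AD, Y = 2695.10.

P = 113.90, Y = 2695.10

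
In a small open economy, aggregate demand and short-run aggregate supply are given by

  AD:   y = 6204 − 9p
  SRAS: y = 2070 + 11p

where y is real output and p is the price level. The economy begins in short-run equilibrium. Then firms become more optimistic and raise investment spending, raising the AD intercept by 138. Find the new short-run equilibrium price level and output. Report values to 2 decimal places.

p = 213.60, y = 4419.60

This is a positive demand shock: AD shifts right.
New AD: y = 6342 − 9p.
Set AD = SRAS: 6342 − 9p = 2070 + 11p, so 4272 = 20p and p = 213.60.
Substituting into AD, y = 4419.60.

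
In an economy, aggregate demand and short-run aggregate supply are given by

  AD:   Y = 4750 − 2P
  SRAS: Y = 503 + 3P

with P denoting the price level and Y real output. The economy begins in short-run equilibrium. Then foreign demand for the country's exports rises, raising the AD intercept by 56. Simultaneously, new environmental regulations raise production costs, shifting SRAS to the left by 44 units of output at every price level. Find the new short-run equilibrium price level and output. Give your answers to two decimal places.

After both shocks: AD is Y = 4806 − 2P and SRAS is Y = 459 + 3P.
Setting them equal: 4347 = 5P, so P = 869.40.
Substituting into AD, Y = 3067.20.

P = 869.40, Y = 3067.20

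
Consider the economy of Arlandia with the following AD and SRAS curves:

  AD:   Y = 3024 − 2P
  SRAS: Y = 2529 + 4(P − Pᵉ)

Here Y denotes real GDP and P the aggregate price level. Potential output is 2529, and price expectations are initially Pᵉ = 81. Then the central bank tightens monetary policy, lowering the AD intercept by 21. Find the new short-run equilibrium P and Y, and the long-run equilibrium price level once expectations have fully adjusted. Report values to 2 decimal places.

AD shifts left: new AD is Y = 3003 − 2P. With Pᵉ = 81, SRAS is Y = 2205 + 4P.
Short run: 3003 − 2P = 2205 + 4P gives 798 = 6P, so P = 133.00 and Y = 3003 − 2P = 2737.00.
Y = 2737.00 is above potential 2529; expectations adjust and SRAS shifts left until Y = 2529.
Long run: on the new AD curve, 2529 = 3003 − 2P gives P = 237.00.

Short run: P = 133.00, Y = 2737.00. Long run: P = 237.00.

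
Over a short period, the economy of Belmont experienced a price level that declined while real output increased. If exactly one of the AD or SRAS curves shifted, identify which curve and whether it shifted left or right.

P fell and Y rose. An AD shift moves P and Y in the same direction; an SRAS shift moves them in opposite directions.
Here P and Y moved in opposite directions, so the SRAS curve shifted.
Since Y rose, SRAS shifted right.

SRAS shifted right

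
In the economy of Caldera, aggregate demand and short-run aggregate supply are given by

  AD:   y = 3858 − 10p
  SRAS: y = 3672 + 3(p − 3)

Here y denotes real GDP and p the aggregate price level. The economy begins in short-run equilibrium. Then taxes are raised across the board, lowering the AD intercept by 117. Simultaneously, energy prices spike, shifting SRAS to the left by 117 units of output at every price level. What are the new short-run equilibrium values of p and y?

p = 15, y = 3591

After both shocks: AD is y = 3741 − 10p and SRAS is y = 3546 + 3p.
Setting them equal: 195 = 13p, so p = 15.
y = 3741 − 10·15 = 3591.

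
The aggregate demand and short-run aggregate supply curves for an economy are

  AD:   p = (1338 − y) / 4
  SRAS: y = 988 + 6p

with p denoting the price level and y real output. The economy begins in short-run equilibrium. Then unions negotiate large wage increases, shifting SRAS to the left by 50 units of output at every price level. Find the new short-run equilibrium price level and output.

p = 40, y = 1178

This is a negative supply shock: SRAS shifts left.
New SRAS: y = 938 + 6p.
Set AD = SRAS: 1338 − 4p = 938 + 6p, so 400 = 10p and p = 40.
y = 1338 − 4·40 = 1178.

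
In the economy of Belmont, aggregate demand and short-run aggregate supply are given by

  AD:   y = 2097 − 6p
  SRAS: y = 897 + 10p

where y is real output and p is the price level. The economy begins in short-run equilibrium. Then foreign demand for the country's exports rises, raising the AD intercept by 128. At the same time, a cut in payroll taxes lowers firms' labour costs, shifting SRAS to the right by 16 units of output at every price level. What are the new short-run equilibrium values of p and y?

p = 82, y = 1733

After both shocks: AD is y = 2225 − 6p and SRAS is y = 913 + 10p.
Setting them equal: 1312 = 16p, so p = 82.
y = 2225 − 6·82 = 1733.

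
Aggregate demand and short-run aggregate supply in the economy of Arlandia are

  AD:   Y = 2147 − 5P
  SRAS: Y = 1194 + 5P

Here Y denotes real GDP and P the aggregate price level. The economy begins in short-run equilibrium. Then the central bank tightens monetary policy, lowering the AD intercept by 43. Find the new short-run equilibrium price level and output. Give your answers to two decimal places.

P = 91.00, Y = 1649.00

This is a negative demand shock: AD shifts left.
New AD: Y = 2104 − 5P.
Set AD = SRAS: 2104 − 5P = 1194 + 5P, so 910 = 10P and P = 91.00.
Substituting into AD, Y = 1649.00.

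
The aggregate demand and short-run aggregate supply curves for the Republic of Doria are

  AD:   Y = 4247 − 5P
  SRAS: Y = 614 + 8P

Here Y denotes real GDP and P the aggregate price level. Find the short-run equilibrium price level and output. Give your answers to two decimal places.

P = 279.46, Y = 2849.69

Set AD = SRAS: 4247 − 5P = 614 + 8P, so 3633 = 13P and P = 279.46.
Substituting into AD, Y = 4247 − 5P = 2849.69.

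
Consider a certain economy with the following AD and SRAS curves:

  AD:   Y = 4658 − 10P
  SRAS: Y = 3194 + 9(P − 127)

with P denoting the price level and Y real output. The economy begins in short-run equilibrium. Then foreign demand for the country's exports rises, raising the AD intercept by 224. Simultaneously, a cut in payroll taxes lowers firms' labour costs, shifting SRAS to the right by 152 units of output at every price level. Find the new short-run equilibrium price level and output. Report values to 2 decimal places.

After both shocks: AD is Y = 4882 − 10P and SRAS is Y = 2203 + 9P.
Setting them equal: 2679 = 19P, so P = 141.00.
Substituting into AD, Y = 3472.00.

P = 141.00, Y = 3472.00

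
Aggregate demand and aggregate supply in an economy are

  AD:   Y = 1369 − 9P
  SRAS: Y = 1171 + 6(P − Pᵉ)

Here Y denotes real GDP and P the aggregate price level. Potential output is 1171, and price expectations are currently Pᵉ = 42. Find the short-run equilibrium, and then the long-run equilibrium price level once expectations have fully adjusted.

Short run: with Pᵉ = 42, SRAS is Y = 919 + 6P. Setting AD = SRAS gives 450 = 15P, so P = 30 and Y = 1369 − 9·30 = 1099.
Output 1099 is below potential 1171, so over time expected prices fall and SRAS shifts right until Y returns to 1171.
Long run: Y = 1171 on the AD curve gives 1171 = 1369 − 9P, so P = 22.

Short run: P = 30, Y = 1099. Long run: P = 22.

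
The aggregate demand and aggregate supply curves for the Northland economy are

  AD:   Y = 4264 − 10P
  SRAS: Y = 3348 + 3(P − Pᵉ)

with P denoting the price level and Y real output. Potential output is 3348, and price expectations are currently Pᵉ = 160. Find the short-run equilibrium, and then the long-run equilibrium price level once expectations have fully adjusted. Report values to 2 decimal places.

Short run: with Pᵉ = 160, SRAS is Y = 2868 + 3P. Setting AD = SRAS gives 1396 = 13P, so P = 107.38 and Y = 4264 − 10P = 3190.15.
Output 3190.15 is below potential 3348, so over time expected prices fall and SRAS shifts right until Y returns to 3348.
Long run: Y = 3348 on the AD curve gives 3348 = 4264 − 10P, so P = 91.60.

Short run: P = 107.38, Y = 3190.15. Long run: P = 91.60.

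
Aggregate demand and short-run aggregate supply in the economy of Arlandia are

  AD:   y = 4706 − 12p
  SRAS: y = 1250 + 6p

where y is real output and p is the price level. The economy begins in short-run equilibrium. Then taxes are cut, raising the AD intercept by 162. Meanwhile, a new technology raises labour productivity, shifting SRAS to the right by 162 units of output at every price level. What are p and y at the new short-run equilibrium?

After both shocks: AD is y = 4868 − 12p and SRAS is y = 1412 + 6p.
Setting them equal: 3456 = 18p, so p = 192.
y = 4868 − 12·192 = 2564.

p = 192, y = 2564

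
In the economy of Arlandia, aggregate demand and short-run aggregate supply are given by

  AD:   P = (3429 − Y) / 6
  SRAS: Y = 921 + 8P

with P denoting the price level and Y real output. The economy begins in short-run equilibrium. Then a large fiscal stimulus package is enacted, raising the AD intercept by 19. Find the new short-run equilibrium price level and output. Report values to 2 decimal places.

P = 180.50, Y = 2365.00

This is a positive demand shock: AD shifts right.
New AD: Y = 3448 − 6P.
Set AD = SRAS: 3448 − 6P = 921 + 8P, so 2527 = 14P and P = 180.50.
Substituting into AD, Y = 2365.00.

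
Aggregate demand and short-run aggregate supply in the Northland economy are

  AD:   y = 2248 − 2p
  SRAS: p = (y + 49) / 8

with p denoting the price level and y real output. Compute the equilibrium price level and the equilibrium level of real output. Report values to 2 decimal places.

Rearrange SRAS to y = 8p − 49.
Set AD = SRAS: 2248 − 2p = 8p − 49, so 2297 = 10p and p = 229.70.
Substituting into AD, y = 2248 − 2p = 1788.60.

p = 229.70, y = 1788.60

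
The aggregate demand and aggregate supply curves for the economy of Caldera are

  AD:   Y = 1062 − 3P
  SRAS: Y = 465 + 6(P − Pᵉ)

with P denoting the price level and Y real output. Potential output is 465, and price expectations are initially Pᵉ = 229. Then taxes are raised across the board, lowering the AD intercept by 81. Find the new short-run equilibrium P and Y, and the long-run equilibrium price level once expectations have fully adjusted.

Short run: P = 210, Y = 351. Long run: P = 172.

AD shifts left: new AD is Y = 981 − 3P. With Pᵉ = 229, SRAS is Y = 6P − 909.
Short run: 981 − 3P = 6P − 909 gives 1890 = 9P, so P = 210 and Y = 981 − 3·210 = 351.
Y = 351 is below potential 465; expectations adjust and SRAS shifts right until Y = 465.
Long run: on the new AD curve, 465 = 981 − 3P gives P = 172.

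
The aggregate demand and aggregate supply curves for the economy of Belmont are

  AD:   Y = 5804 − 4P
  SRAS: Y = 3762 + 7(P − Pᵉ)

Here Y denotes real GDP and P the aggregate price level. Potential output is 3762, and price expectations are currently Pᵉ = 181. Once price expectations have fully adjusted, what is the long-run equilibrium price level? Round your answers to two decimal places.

Short run: with Pᵉ = 181, SRAS is Y = 2495 + 7P. Setting AD = SRAS gives 3309 = 11P, so P = 300.82 and Y = 5804 − 4P = 4600.73.
Output 4600.73 is above potential 3762, so over time expected prices rise and SRAS shifts left until Y returns to 3762.
Long run: Y = 3762 on the AD curve gives 3762 = 5804 − 4P, so P = 510.50.

Long-run P = 510.50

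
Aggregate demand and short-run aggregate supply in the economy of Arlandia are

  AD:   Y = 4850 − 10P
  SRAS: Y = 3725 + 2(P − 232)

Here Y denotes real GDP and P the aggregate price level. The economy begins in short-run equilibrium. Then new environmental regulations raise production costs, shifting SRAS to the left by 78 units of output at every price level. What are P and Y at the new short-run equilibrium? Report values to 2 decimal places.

P = 138.92, Y = 3460.83

This is a negative supply shock: SRAS shifts left.
New SRAS: Y = 3183 + 2P.
Set AD = SRAS: 4850 − 10P = 3183 + 2P, so 1667 = 12P and P = 138.92.
Substituting into AD, Y = 3460.83.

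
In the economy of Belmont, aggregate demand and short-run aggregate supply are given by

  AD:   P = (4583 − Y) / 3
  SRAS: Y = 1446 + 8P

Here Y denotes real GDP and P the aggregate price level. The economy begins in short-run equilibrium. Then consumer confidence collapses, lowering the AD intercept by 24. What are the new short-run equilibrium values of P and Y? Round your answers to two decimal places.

P = 283.00, Y = 3710.00

This is a negative demand shock: AD shifts left.
New AD: Y = 4559 − 3P.
Set AD = SRAS: 4559 − 3P = 1446 + 8P, so 3113 = 11P and P = 283.00.
Substituting into AD, Y = 3710.00.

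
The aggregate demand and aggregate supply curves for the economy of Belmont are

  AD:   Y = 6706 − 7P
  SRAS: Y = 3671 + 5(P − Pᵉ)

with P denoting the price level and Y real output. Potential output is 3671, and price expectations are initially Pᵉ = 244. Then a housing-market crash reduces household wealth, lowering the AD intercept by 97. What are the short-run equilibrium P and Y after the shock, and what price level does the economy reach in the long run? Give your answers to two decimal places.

AD shifts left: new AD is Y = 6609 − 7P. With Pᵉ = 244, SRAS is Y = 2451 + 5P.
Short run: 6609 − 7P = 2451 + 5P gives 4158 = 12P, so P = 346.50 and Y = 6609 − 7P = 4183.50.
Y = 4183.50 is above potential 3671; expectations adjust and SRAS shifts left until Y = 3671.
Long run: on the new AD curve, 3671 = 6609 − 7P gives P = 419.71.

Short run: P = 346.50, Y = 4183.50. Long run: P = 419.71.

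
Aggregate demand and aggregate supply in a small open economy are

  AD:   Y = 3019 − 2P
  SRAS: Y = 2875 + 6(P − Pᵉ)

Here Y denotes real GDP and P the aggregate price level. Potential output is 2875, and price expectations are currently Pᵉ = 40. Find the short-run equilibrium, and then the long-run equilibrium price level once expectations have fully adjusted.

Short run: P = 48, Y = 2923. Long run: P = 72.

Short run: with Pᵉ = 40, SRAS is Y = 2635 + 6P. Setting AD = SRAS gives 384 = 8P, so P = 48 and Y = 3019 − 2·48 = 2923.
Output 2923 is above potential 2875, so over time expected prices rise and SRAS shifts left until Y returns to 2875.
Long run: Y = 2875 on the AD curve gives 2875 = 3019 − 2P, so P = 72.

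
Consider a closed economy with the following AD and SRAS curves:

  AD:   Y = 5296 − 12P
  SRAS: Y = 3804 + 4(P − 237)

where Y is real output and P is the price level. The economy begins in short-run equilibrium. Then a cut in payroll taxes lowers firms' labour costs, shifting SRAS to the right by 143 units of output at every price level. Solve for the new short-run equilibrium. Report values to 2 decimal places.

This is a positive supply shock: SRAS shifts right.
New SRAS: Y = 2999 + 4P.
Set AD = SRAS: 5296 − 12P = 2999 + 4P, so 2297 = 16P and P = 143.56.
Substituting into AD, Y = 3573.25.

P = 143.56, Y = 3573.25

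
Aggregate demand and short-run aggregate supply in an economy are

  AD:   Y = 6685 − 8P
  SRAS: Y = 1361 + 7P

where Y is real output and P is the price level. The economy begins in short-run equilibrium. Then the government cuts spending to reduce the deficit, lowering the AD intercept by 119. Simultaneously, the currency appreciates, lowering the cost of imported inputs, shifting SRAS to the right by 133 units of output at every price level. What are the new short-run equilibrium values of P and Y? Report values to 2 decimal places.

After both shocks: AD is Y = 6566 − 8P and SRAS is Y = 1494 + 7P.
Setting them equal: 5072 = 15P, so P = 338.13.
Substituting into AD, Y = 3860.93.

P = 338.13, Y = 3860.93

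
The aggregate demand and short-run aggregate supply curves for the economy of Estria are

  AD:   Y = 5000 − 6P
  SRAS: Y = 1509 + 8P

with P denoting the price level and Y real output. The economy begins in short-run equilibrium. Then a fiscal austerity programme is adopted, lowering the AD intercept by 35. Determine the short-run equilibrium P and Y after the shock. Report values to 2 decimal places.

This is a negative demand shock: AD shifts left.
New AD: Y = 4965 − 6P.
Set AD = SRAS: 4965 − 6P = 1509 + 8P, so 3456 = 14P and P = 246.86.
Substituting into AD, Y = 3483.86.

P = 246.86, Y = 3483.86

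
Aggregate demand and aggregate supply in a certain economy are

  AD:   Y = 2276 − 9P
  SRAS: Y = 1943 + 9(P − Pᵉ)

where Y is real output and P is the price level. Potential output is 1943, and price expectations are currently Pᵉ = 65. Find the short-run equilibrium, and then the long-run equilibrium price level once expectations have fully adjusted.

Short run: P = 51, Y = 1817. Long run: P = 37.

Short run: with Pᵉ = 65, SRAS is Y = 1358 + 9P. Setting AD = SRAS gives 918 = 18P, so P = 51 and Y = 2276 − 9·51 = 1817.
Output 1817 is below potential 1943, so over time expected prices fall and SRAS shifts right until Y returns to 1943.
Long run: Y = 1943 on the AD curve gives 1943 = 2276 − 9P, so P = 37.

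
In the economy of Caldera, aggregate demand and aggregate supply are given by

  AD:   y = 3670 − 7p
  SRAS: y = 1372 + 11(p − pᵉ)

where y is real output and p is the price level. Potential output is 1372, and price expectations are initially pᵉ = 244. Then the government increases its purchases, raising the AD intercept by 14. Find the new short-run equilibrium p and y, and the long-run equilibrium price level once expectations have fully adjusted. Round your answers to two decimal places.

AD shifts right: new AD is y = 3684 − 7p. With pᵉ = 244, SRAS is y = 11p − 1312.
Short run: 3684 − 7p = 11p − 1312 gives 4996 = 18p, so p = 277.56 and y = 3684 − 7p = 1741.11.
y = 1741.11 is above potential 1372; expectations adjust and SRAS shifts left until y = 1372.
Long run: on the new AD curve, 1372 = 3684 − 7p gives p = 330.29.

Short run: p = 277.56, y = 1741.11. Long run: p = 330.29.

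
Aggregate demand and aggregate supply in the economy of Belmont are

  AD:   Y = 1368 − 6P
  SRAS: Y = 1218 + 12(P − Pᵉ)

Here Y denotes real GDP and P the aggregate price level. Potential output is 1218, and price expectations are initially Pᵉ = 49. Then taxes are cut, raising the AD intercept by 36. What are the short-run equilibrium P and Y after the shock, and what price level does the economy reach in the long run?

Short run: P = 43, Y = 1146. Long run: P = 31.

AD shifts right: new AD is Y = 1404 − 6P. With Pᵉ = 49, SRAS is Y = 630 + 12P.
Short run: 1404 − 6P = 630 + 12P gives 774 = 18P, so P = 43 and Y = 1404 − 6·43 = 1146.
Y = 1146 is below potential 1218; expectations adjust and SRAS shifts right until Y = 1218.
Long run: on the new AD curve, 1218 = 1404 − 6P gives P = 31.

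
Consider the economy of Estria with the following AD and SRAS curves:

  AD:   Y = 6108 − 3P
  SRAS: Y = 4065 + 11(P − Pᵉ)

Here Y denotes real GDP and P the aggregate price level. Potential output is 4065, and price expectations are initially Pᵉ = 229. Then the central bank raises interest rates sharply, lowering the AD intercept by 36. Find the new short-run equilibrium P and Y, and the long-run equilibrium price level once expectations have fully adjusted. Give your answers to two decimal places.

Short run: P = 323.29, Y = 5102.14. Long run: P = 669.00.

AD shifts left: new AD is Y = 6072 − 3P. With Pᵉ = 229, SRAS is Y = 1546 + 11P.
Short run: 6072 − 3P = 1546 + 11P gives 4526 = 14P, so P = 323.29 and Y = 6072 − 3P = 5102.14.
Y = 5102.14 is above potential 4065; expectations adjust and SRAS shifts left until Y = 4065.
Long run: on the new AD curve, 4065 = 6072 − 3P gives P = 669.00.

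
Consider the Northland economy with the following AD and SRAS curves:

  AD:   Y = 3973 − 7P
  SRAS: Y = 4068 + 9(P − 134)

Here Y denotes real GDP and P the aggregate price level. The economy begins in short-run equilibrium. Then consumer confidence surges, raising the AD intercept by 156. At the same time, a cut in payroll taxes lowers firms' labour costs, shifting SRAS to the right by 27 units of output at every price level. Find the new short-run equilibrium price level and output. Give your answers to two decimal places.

P = 77.50, Y = 3586.50

After both shocks: AD is Y = 4129 − 7P and SRAS is Y = 2889 + 9P.
Setting them equal: 1240 = 16P, so P = 77.50.
Substituting into AD, Y = 3586.50.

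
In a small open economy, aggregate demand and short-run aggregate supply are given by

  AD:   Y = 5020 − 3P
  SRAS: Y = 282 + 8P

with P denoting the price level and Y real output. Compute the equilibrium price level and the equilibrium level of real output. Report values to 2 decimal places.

Set AD = SRAS: 5020 − 3P = 282 + 8P, so 4738 = 11P and P = 430.73.
Substituting into AD, Y = 5020 − 3P = 3727.82.

P = 430.73, Y = 3727.82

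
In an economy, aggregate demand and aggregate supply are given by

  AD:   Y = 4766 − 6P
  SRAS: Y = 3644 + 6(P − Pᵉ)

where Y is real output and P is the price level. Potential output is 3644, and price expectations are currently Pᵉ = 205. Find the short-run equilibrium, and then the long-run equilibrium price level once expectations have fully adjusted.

Short run: P = 196, Y = 3590. Long run: P = 187.

Short run: with Pᵉ = 205, SRAS is Y = 2414 + 6P. Setting AD = SRAS gives 2352 = 12P, so P = 196 and Y = 4766 − 6·196 = 3590.
Output 3590 is below potential 3644, so over time expected prices fall and SRAS shifts right until Y returns to 3644.
Long run: Y = 3644 on the AD curve gives 3644 = 4766 − 6P, so P = 187.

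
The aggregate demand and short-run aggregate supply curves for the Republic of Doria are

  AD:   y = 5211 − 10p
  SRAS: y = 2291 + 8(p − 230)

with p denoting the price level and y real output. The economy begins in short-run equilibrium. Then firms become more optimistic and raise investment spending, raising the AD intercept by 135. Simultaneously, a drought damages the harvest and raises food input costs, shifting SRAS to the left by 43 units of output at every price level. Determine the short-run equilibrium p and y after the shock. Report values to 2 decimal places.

After both shocks: AD is y = 5346 − 10p and SRAS is y = 408 + 8p.
Setting them equal: 4938 = 18p, so p = 274.33.
Substituting into AD, y = 2602.67.

p = 274.33, y = 2602.67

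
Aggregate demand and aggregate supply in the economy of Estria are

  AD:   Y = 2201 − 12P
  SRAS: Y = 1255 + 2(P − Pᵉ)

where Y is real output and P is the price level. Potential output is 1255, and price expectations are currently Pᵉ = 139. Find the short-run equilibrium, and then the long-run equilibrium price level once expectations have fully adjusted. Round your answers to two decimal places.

Short run: with Pᵉ = 139, SRAS is Y = 977 + 2P. Setting AD = SRAS gives 1224 = 14P, so P = 87.43 and Y = 2201 − 12P = 1151.86.
Output 1151.86 is below potential 1255, so over time expected prices fall and SRAS shifts right until Y returns to 1255.
Long run: Y = 1255 on the AD curve gives 1255 = 2201 − 12P, so P = 78.83.

Short run: P = 87.43, Y = 1151.86. Long run: P = 78.83.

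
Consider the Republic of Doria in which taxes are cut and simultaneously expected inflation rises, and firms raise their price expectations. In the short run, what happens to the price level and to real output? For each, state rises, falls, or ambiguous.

Price level: rises; output: ambiguous

The first event is a positive demand shock: AD shifts right, which by itself pushes P up and Y up.
The second is an adverse supply shock: SRAS shifts left, which by itself pushes P up and Y down.
Both shocks push P up, so P rises. The two shocks push Y in opposite directions, so the effect on Y is ambiguous.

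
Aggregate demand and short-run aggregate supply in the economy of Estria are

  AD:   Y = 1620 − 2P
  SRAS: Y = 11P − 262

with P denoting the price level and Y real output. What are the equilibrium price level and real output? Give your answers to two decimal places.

Set AD = SRAS: 1620 − 2P = 11P − 262, so 1882 = 13P and P = 144.77.
Substituting into AD, Y = 1620 − 2P = 1330.46.

P = 144.77, Y = 1330.46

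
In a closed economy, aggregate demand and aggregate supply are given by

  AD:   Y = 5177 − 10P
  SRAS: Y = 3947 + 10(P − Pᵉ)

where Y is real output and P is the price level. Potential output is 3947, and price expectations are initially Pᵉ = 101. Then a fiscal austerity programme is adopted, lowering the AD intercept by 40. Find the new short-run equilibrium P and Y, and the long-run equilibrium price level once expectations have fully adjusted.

AD shifts left: new AD is Y = 5137 − 10P. With Pᵉ = 101, SRAS is Y = 2937 + 10P.
Short run: 5137 − 10P = 2937 + 10P gives 2200 = 20P, so P = 110 and Y = 5137 − 10·110 = 4037.
Y = 4037 is above potential 3947; expectations adjust and SRAS shifts left until Y = 3947.
Long run: on the new AD curve, 3947 = 5137 − 10P gives P = 119.

Short run: P = 110, Y = 4037. Long run: P = 119.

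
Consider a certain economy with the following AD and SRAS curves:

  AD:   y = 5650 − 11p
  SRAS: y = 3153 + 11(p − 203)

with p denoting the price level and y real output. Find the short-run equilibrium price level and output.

p = 215, y = 3285

Write SRAS as y = 3153 + 11p − 2233 = 920 + 11p.
Set AD = SRAS: 5650 − 11p = 920 + 11p, so 4730 = 22p and p = 215.
Then y = 5650 − 11·215 = 3285.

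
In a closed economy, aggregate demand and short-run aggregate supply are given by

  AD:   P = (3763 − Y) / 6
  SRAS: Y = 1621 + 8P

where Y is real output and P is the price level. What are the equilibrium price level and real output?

Rearrange AD to Y = 3763 − 6P.
Set AD = SRAS: 3763 − 6P = 1621 + 8P, so 2142 = 14P and P = 153.
Then Y = 3763 − 6·153 = 2845.

P = 153, Y = 2845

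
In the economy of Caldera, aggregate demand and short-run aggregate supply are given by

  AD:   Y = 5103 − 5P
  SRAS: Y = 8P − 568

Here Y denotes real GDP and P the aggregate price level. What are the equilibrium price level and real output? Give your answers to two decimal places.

Set AD = SRAS: 5103 − 5P = 8P − 568, so 5671 = 13P and P = 436.23.
Substituting into AD, Y = 5103 − 5P = 2921.85.

P = 436.23, Y = 2921.85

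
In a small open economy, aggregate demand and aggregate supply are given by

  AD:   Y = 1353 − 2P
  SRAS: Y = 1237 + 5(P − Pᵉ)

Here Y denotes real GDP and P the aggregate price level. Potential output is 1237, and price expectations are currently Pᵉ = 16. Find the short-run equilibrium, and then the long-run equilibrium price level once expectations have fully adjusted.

Short run: with Pᵉ = 16, SRAS is Y = 1157 + 5P. Setting AD = SRAS gives 196 = 7P, so P = 28 and Y = 1353 − 2·28 = 1297.
Output 1297 is above potential 1237, so over time expected prices rise and SRAS shifts left until Y returns to 1237.
Long run: Y = 1237 on the AD curve gives 1237 = 1353 − 2P, so P = 58.

Short run: P = 28, Y = 1297. Long run: P = 58.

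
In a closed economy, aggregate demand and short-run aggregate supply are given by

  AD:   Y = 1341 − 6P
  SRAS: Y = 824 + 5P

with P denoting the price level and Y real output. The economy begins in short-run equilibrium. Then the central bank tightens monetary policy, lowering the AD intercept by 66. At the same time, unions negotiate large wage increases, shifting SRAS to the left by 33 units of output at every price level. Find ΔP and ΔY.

After both shocks: AD is Y = 1275 − 6P and SRAS is Y = 791 + 5P.
Setting them equal: 484 = 11P, so P = 44.
Y = 1275 − 6·44 = 1011.
Initially P = 47, Y = 1059, so ΔP = -3 and ΔY = -48.

ΔP = -3, ΔY = -48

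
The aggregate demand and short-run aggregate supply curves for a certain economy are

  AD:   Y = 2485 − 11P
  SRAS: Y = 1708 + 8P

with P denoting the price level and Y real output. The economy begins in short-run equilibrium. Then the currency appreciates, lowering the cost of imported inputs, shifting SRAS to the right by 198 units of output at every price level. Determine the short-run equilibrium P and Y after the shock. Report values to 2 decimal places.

This is a positive supply shock: SRAS shifts right.
New SRAS: Y = 1906 + 8P.
Set AD = SRAS: 2485 − 11P = 1906 + 8P, so 579 = 19P and P = 30.47.
Substituting into AD, Y = 2149.79.

P = 30.47, Y = 2149.79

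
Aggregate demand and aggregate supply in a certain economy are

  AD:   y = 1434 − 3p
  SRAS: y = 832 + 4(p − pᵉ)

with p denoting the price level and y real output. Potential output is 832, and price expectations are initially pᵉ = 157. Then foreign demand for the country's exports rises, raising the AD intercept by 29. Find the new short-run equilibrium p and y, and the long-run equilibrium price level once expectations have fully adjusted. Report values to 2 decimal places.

Short run: p = 179.86, y = 923.43. Long run: p = 210.33.

AD shifts right: new AD is y = 1463 − 3p. With pᵉ = 157, SRAS is y = 204 + 4p.
Short run: 1463 − 3p = 204 + 4p gives 1259 = 7p, so p = 179.86 and y = 1463 − 3p = 923.43.
y = 923.43 is above potential 832; expectations adjust and SRAS shifts left until y = 832.
Long run: on the new AD curve, 832 = 1463 − 3p gives p = 210.33.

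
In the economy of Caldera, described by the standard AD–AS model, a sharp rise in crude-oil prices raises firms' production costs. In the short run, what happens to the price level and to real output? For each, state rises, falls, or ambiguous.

Price level: rises; output: falls

This is an adverse supply shock: SRAS shifts left.
Moving along the downward-sloping AD curve, P rises and Y falls.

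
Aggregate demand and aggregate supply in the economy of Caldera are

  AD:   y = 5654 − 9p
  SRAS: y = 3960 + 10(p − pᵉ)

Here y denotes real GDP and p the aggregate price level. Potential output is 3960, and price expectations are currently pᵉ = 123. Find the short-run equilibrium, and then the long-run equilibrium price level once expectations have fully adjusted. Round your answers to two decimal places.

Short run: p = 153.89, y = 4268.95. Long run: p = 188.22.

Short run: with pᵉ = 123, SRAS is y = 2730 + 10p. Setting AD = SRAS gives 2924 = 19p, so p = 153.89 and y = 5654 − 9p = 4268.95.
Output 4268.95 is above potential 3960, so over time expected prices rise and SRAS shifts left until y returns to 3960.
Long run: y = 3960 on the AD curve gives 3960 = 5654 − 9p, so p = 188.22.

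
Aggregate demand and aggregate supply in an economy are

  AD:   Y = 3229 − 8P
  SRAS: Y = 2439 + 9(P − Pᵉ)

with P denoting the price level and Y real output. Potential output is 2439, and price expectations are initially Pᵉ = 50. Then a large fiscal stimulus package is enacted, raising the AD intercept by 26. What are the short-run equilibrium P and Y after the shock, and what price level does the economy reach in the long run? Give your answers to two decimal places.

AD shifts right: new AD is Y = 3255 − 8P. With Pᵉ = 50, SRAS is Y = 1989 + 9P.
Short run: 3255 − 8P = 1989 + 9P gives 1266 = 17P, so P = 74.47 and Y = 3255 − 8P = 2659.24.
Y = 2659.24 is above potential 2439; expectations adjust and SRAS shifts left until Y = 2439.
Long run: on the new AD curve, 2439 = 3255 − 8P gives P = 102.00.

Short run: P = 74.47, Y = 2659.24. Long run: P = 102.00.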